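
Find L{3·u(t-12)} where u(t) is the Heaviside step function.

L{u(t-a)} = e^(-as)/s. Here a=12, so L{u(t-12)} = e^(-12s)/s, and L{3·u(t-12)} = 3·e^(-12s)/s

Final answer: 3·e^(-12s)/s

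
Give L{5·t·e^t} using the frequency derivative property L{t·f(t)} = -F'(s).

L{e^t} = 1/(s-1). By frequency derivative: L{t·e^t} = -d/ds[1/(s-1)] = -(-1)/(s-1)² = 1/(s-1)². Then L{5·t·e^t} = 5·1/(s-1)² = 5/(s-1)²

Final answer: 5/(s-1)²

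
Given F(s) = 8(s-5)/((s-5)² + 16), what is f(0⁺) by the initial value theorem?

f(0⁺) = lim_{s→∞} sF(s) = lim_{s→∞} 8s(s-5)/((s-5)² + 16) = 8

Final answer: 8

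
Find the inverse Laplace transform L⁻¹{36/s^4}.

L⁻¹{n!/s^(n+1)} = t^n with n=3. So L⁻¹{6/s^4} = t^3, and L⁻¹{36/s^4} = (36/6)·t^3 = 6·t^3

Final answer: 6·t^3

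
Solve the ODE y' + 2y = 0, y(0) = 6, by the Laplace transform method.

L{y'} + 2L{y} = 0. sY - 6 + 2Y = 0. Y(s+2) = 6. Y = 6/(s+2)

Final answer: y(t) = 6e^(-2t)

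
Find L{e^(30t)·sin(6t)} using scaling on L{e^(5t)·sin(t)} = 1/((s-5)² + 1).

Scaling with a=6: L{e^(30t)·sin(6t)} = (1/6) · 1/((s/6-5)² + 1). Simplifying: 6/((s-30)² + 36)

Final answer: 6/((s-30)² + 36)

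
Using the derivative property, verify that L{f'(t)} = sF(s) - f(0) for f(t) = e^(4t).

f'(t) = 4e^(4t). Direct: L{f'(t)} = 4/(s-4). Property: s·1/(s-4) - 1 = (s - (s-4))/(s-4) = 4/(s-4). ✓

Final answer: 4/(s-4)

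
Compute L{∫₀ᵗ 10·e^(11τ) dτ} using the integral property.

L{∫₀ᵗ f(τ)dτ} = F(s)/s with F(s) = 10/(s-11), so L{∫₀ᵗ 10·e^(11τ) dτ} = 10/(s(s-11))

Final answer: 10/(s(s-11))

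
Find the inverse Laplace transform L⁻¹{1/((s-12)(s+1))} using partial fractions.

Decompose: A/(s-12) + B/(s+1). A = 1/13, B = -1/13. f(t) = (e^(12t) - e^(-t))/13

Final answer: (e^(12t) - e^(-t))/13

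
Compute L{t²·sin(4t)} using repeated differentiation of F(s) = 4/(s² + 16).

F(s) = 4/(s² + 16). F'(s) = -8s/(s² + 16)². F''(s) = -8(16 - 3s²)/(s² + 16)³ = (24s² - 128)/(s² + 16)³. So L{t²·sin(4t)} = (-1)² F''(s) = (24s² - 128)/(s² + 16)³

Final answer: (24s² - 128)/(s² + 16)³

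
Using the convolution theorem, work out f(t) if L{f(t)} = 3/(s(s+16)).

3/(s(s+16)) = (3/s)·(1/(s+16)) = L{3}·L{e^(-16t)}. By convolution, f(t) = 3*e^(-16t) = ∫₀ᵗ 3·e^(-16τ) dτ = 3·(1 - e^(-16t))/16

Final answer: 3·(1 - e^(-16t))/16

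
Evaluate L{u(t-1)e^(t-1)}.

u(t-a)f(t-a) with f(t)=e^t. L{e^t} = 1/(s-1). By time shift: e^(-s)/(s-1)

Final answer: e^(-s)/(s-1)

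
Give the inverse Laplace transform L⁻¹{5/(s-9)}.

L⁻¹{1/(s-a)} = e^(at), so L⁻¹{1/(s-9)} = e^(9t), and L⁻¹{5/(s-9)} = 5·e^(9t)

Final answer: 5·e^(9t)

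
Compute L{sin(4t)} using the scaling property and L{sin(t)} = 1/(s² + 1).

Using L{f(at)} = (1/a)F(s/a) with a=4: L{sin(4t)} = (1/4) · 1/((s/4)² + 1) = (1/4) · 1·16/(s² + 16) = 4/(s² + 16)

Final answer: 4/(s² + 16)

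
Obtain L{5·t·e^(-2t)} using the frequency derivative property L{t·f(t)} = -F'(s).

L{e^(-2t)} = 1/(s+2). By frequency derivative: L{t·e^(-2t)} = -d/ds[1/(s+2)] = -(-1)/(s+2)² = 1/(s+2)². Then L{5·t·e^(-2t)} = 5·1/(s+2)² = 5/(s+2)²

Final answer: 5/(s+2)²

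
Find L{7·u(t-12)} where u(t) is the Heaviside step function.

L{u(t-a)} = e^(-as)/s. Here a=12, so L{u(t-12)} = e^(-12s)/s, and L{7·u(t-12)} = 7·e^(-12s)/s

Final answer: 7·e^(-12s)/s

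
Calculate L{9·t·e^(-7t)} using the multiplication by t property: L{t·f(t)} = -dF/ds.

Using L{t^n·e^(at)} = n!/(s-a)^(n+1), L{t·e^(-7t)} = 1/(s+7)^2, so L{9·t·e^(-7t)} = 9·1/(s+7)^2 = 9/(s+7)^2

Final answer: 9/(s+7)^2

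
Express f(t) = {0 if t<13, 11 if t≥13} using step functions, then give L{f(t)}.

f(t) = 11·u(t-13). L{u(t-13)} = e^(-13s)/s, so L{f(t)} = 11·e^(-13s)/s

Final answer: 11·e^(-13s)/s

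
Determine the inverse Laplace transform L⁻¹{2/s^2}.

L⁻¹{n!/s^(n+1)} = t^n with n=1. So L⁻¹{1/s^2} = t, and L⁻¹{2/s^2} = (2/1)·t = 2·t

Final answer: 2·t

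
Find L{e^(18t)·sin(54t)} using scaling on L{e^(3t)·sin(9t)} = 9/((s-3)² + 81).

Scaling with a=6: L{e^(18t)·sin(54t)} = (1/6) · 9/((s/6-3)² + 81). Simplifying: 54/((s-18)² + 2916)

Final answer: 54/((s-18)² + 2916)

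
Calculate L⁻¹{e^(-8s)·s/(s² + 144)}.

L⁻¹{s/(s² + 144)} = cos(12t). By the time shift theorem, L⁻¹{e^(-as)F(s)} = u(t-a)f(t-a) with a=8, so L⁻¹{e^(-8s)·s/(s² + 144)} = u(t-8)·cos(12(t-8))

Final answer: u(t-8)·cos(12(t-8))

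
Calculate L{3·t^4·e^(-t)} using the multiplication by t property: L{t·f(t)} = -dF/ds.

Using L{t^n·e^(at)} = n!/(s-a)^(n+1), L{t^4·e^(-t)} = 24/(s+1)^5, so L{3·t^4·e^(-t)} = 3·24/(s+1)^5 = 72/(s+1)^5

Final answer: 72/(s+1)^5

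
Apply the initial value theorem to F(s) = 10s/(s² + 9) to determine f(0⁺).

f(0⁺) = lim_{s→∞} s·10s/(s² + 9) = lim_{s→∞} 10s²/(s² + 9) = 10

Final answer: 10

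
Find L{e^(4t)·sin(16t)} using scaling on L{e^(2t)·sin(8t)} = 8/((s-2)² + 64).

Scaling with a=2: L{e^(4t)·sin(16t)} = (1/2) · 8/((s/2-2)² + 64). Simplifying: 16/((s-4)² + 256)

Final answer: 16/((s-4)² + 256)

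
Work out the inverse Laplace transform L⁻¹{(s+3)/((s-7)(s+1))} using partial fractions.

Using partial fractions, f(t) = (10e^(7t) - 2e^(-t))/8

Final answer: (10e^(7t) - 2e^(-t))/8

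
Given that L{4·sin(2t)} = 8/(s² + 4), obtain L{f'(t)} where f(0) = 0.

L{f'(t)} = s·F(s) - f(0) = s·8/(s² + 4) - 0 = 8s/(s² + 4)

Final answer: 8s/(s² + 4)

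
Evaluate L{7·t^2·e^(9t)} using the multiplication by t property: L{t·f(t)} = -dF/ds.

Using L{t^n·e^(at)} = n!/(s-a)^(n+1), L{t^2·e^(9t)} = 2/(s-9)^3, so L{7·t^2·e^(9t)} = 7·2/(s-9)^3 = 14/(s-9)^3

Final answer: 14/(s-9)^3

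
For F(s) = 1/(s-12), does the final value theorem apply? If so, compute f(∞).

sF(s) = s/(s-12) has a pole at s = 12 in the right half-plane. Theorem does NOT apply (unstable system; f(t) = e^(12t) grows without bound).

Final answer: Not applicable (unstable)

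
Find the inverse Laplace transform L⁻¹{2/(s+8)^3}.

L⁻¹{n!/(s-a)^(n+1)} = t^n·e^(at), so L⁻¹{2/(s+8)^3} = t^2·e^(-8t)

Final answer: t^2·e^(-8t)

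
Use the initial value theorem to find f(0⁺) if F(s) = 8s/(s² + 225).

f(0⁺) = lim_{s→∞} s·8s/(s² + 225) = lim_{s→∞} 8s²/(s² + 225) = 8

Final answer: 8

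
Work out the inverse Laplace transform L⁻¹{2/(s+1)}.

L⁻¹{1/(s-a)} = e^(at), so L⁻¹{1/(s+1)} = e^(-t), and L⁻¹{2/(s+1)} = 2·e^(-t)

Final answer: 2·e^(-t)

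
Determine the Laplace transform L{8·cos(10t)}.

L{cos(ωt)} = s/(s² + ω²), so L{cos(10t)} = s/(s² + 100). Then L{8·cos(10t)} = 8·s/(s² + 100) = 8s/(s² + 100)

Final answer: 8s/(s² + 100)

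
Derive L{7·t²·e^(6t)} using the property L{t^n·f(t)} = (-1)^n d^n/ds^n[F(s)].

L{e^(6t)} = 1/(s-6). d/ds[1/(s-6)] = -1/(s-6)². d²/ds²[1/(s-6)] = 2/(s-6)³. So L{t²·e^(6t)} = (-1)² · 2/(s-6)³ = 2/(s-6)³. Then L{7·t²·e^(6t)} = 7·2/(s-6)³ = 14/(s-6)³

Final answer: 14/(s-6)³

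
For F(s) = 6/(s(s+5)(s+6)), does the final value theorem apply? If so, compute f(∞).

Poles of sF(s) = 6/((s+5)(s+6)) are at s = -5 and s = -6, both in the left half-plane. Theorem applies. f(∞) = lim_{s→0} sF(s) = 6/(5·6) = 1/5

Final answer: 1/5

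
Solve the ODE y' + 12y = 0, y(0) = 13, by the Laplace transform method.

L{y'} + 12L{y} = 0. sY - 13 + 12Y = 0. Y(s+12) = 13. Y = 13/(s+12)

Final answer: y(t) = 13e^(-12t)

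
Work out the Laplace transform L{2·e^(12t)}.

L{e^(at)} = 1/(s-a), so L{e^(12t)} = 1/(s-12). Then L{2·e^(12t)} = 2/(s-12)

Final answer: 2/(s-12)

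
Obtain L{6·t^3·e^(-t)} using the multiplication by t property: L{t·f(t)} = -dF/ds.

Using L{t^n·e^(at)} = n!/(s-a)^(n+1), L{t^3·e^(-t)} = 6/(s+1)^4, so L{6·t^3·e^(-t)} = 6·6/(s+1)^4 = 36/(s+1)^4

Final answer: 36/(s+1)^4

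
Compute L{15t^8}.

L{t^n} = n!/s^(n+1). So L{15t^8} = 15·8!/s^9 = 604800/s^9

Final answer: 604800/s^9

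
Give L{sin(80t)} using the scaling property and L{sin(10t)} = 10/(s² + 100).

Using L{f(at)} = (1/a)F(s/a) with a=8: L{sin(80t)} = (1/8) · 10/((s/8)² + 100) = (1/8) · 10·64/(s² + 6400) = 80/(s² + 6400)

Final answer: 80/(s² + 6400)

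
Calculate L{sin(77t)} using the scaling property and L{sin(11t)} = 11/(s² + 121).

Using L{f(at)} = (1/a)F(s/a) with a=7: L{sin(77t)} = (1/7) · 11/((s/7)² + 121) = (1/7) · 11·49/(s² + 5929) = 77/(s² + 5929)

Final answer: 77/(s² + 5929)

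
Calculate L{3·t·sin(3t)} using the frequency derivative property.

L{sin(3t)} = 3/(s² + 9). By L{t·f(t)} = -F'(s): -d/ds[3/(s² + 9)] = -(3)·(-2s)/(s² + 9)² = 6s/(s² + 9)². Then L{3·t·sin(3t)} = 3·6s/(s² + 9)² = 18s/(s² + 9)²

Final answer: 18s/(s² + 9)²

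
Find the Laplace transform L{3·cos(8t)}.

L{cos(ωt)} = s/(s² + ω²), so L{cos(8t)} = s/(s² + 64). Then L{3·cos(8t)} = 3·s/(s² + 64) = 3s/(s² + 64)

Final answer: 3s/(s² + 64)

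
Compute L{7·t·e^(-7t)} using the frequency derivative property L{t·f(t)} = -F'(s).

L{e^(-7t)} = 1/(s+7). By frequency derivative: L{t·e^(-7t)} = -d/ds[1/(s+7)] = -(-1)/(s+7)² = 1/(s+7)². Then L{7·t·e^(-7t)} = 7·1/(s+7)² = 7/(s+7)²

Final answer: 7/(s+7)²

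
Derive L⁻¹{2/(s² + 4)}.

This is the form c·a/(s² + a²) with a = 2. L⁻¹ = sin(2t)

Final answer: sin(2t)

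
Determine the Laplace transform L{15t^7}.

L{15t^7} = 15 · L{t^7} = 15 · 5040/s^8 = 75600/s^8

Final answer: 75600/s^8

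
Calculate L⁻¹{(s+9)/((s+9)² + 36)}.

Using frequency shift: L⁻¹{(s-a)/((s-a)² + b²)} = e^(at)cos(bt). Here a=-9, b=6

Final answer: e^(-9t)·cos(6t)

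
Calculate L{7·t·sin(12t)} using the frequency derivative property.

L{sin(12t)} = 12/(s² + 144). By L{t·f(t)} = -F'(s): -d/ds[12/(s² + 144)] = -(12)·(-2s)/(s² + 144)² = 24s/(s² + 144)². Then L{7·t·sin(12t)} = 7·24s/(s² + 144)² = 168s/(s² + 144)²

Final answer: 168s/(s² + 144)²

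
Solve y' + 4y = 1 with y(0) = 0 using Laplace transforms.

sY + 4Y = 1/s. Y = 1/(s(s+4)). Partial fractions: Y = 1/4/s - 1/4/(s+4)

Final answer: y(t) = 1/4(1 - e^(-4t))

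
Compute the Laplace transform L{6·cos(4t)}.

L{cos(ωt)} = s/(s² + ω²), so L{cos(4t)} = s/(s² + 16). Then L{6·cos(4t)} = 6·s/(s² + 16) = 6s/(s² + 16)

Final answer: 6s/(s² + 16)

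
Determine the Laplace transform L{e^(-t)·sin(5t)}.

L{e^(at)·sin(ωt)} = ω/((s-a)² + ω²), so L{e^(-t)·sin(5t)} = 5/((s+1)² + 25)

Final answer: 5/((s+1)² + 25)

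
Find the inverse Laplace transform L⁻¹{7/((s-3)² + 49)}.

Using frequency shift, L⁻¹{7/((s-3)² + 49)} = e^(3t)·sin(7t)

Final answer: e^(3t)·sin(7t)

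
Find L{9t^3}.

L{t^n} = n!/s^(n+1). So L{9t^3} = 9·3!/s^4 = 54/s^4

Final answer: 54/s^4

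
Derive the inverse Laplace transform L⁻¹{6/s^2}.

L⁻¹{n!/s^(n+1)} = t^n with n=1. So L⁻¹{1/s^2} = t, and L⁻¹{6/s^2} = (6/1)·t = 6·t

Final answer: 6·t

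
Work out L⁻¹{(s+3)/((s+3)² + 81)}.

Using frequency shift: L⁻¹{(s-a)/((s-a)² + b²)} = e^(at)cos(bt). Here a=-3, b=9

Final answer: e^(-3t)·cos(9t)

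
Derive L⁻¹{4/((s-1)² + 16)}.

Form: b/((s-a)² + b²) → e^(at)sin(bt). With a=1, b=4

Final answer: e^t·sin(4t)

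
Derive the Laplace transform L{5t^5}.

L{5t^5} = 5 · L{t^5} = 5 · 120/s^6 = 600/s^6

Final answer: 600/s^6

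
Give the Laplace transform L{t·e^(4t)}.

L{t^n·e^(at)} = n!/(s-a)^(n+1), so L{t·e^(4t)} = 1/(s-4)^2

Final answer: 1/(s-4)^2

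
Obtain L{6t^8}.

L{t^n} = n!/s^(n+1). So L{6t^8} = 6·8!/s^9 = 241920/s^9

Final answer: 241920/s^9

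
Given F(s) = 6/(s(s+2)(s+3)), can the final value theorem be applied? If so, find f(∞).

Poles of sF(s) = 6/((s+2)(s+3)) are at s = -2 and s = -3, both in the left half-plane. Theorem applies. f(∞) = lim_{s→0} sF(s) = 6/(2·3) = 1

Final answer: 1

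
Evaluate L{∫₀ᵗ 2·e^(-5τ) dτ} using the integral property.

L{∫₀ᵗ f(τ)dτ} = F(s)/s with F(s) = 2/(s+5), so L{∫₀ᵗ 2·e^(-5τ) dτ} = 2/(s(s+5))

Final answer: 2/(s(s+5))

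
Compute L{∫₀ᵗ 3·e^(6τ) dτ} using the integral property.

L{∫₀ᵗ f(τ)dτ} = F(s)/s with F(s) = 3/(s-6), so L{∫₀ᵗ 3·e^(6τ) dτ} = 3/(s(s-6))

Final answer: 3/(s(s-6))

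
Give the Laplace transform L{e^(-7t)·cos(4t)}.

L{e^(at)·cos(ωt)} = (s-a)/((s-a)² + ω²), so L{e^(-7t)·cos(4t)} = (s+7)/((s+7)² + 16)

Final answer: (s+7)/((s+7)² + 16)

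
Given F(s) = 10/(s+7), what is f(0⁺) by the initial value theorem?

f(0⁺) = lim_{s→∞} s·10/(s+7) = lim_{s→∞} 10s/(s+7) = 10

Final answer: 10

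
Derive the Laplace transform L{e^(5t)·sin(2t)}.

L{e^(at)·sin(ωt)} = ω/((s-a)² + ω²), so L{e^(5t)·sin(2t)} = 2/((s-5)² + 4)

Final answer: 2/((s-5)² + 4)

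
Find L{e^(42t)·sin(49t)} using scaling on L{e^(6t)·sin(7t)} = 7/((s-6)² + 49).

Scaling with a=7: L{e^(42t)·sin(49t)} = (1/7) · 7/((s/7-6)² + 49). Simplifying: 49/((s-42)² + 2401)

Final answer: 49/((s-42)² + 2401)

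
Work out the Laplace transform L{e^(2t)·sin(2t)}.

L{e^(at)·sin(ωt)} = ω/((s-a)² + ω²), so L{e^(2t)·sin(2t)} = 2/((s-2)² + 4)

Final answer: 2/((s-2)² + 4)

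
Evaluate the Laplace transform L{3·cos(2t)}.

L{cos(ωt)} = s/(s² + ω²), so L{cos(2t)} = s/(s² + 4). Then L{3·cos(2t)} = 3·s/(s² + 4) = 3s/(s² + 4)

Final answer: 3s/(s² + 4)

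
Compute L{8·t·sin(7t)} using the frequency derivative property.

L{sin(7t)} = 7/(s² + 49). By L{t·f(t)} = -F'(s): -d/ds[7/(s² + 49)] = -(7)·(-2s)/(s² + 49)² = 14s/(s² + 49)². Then L{8·t·sin(7t)} = 8·14s/(s² + 49)² = 112s/(s² + 49)²

Final answer: 112s/(s² + 49)²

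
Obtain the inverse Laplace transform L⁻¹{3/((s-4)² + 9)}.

Using frequency shift, L⁻¹{3/((s-4)² + 9)} = e^(4t)·sin(3t)

Final answer: e^(4t)·sin(3t)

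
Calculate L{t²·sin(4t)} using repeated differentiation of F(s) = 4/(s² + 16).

F(s) = 4/(s² + 16). F'(s) = -8s/(s² + 16)². F''(s) = -8(16 - 3s²)/(s² + 16)³ = (24s² - 128)/(s² + 16)³. So L{t²·sin(4t)} = (-1)² F''(s) = (24s² - 128)/(s² + 16)³

Final answer: (24s² - 128)/(s² + 16)³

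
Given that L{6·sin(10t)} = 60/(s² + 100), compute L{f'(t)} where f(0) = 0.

L{f'(t)} = s·F(s) - f(0) = s·60/(s² + 100) - 0 = 60s/(s² + 100)

Final answer: 60s/(s² + 100)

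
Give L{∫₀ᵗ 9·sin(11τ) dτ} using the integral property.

L{∫₀ᵗ f(τ)dτ} = F(s)/s with F(s) = 99/(s² + 121), so the result is (99/(s² + 121))/s = 99/(s(s² + 121))

Final answer: 99/(s(s² + 121))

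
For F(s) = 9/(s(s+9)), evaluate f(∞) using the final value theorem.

f(∞) = lim_{s→0} s·9/(s(s+9)) = lim_{s→0} 9/(s+9) = 9/9 = 1

Final answer: 1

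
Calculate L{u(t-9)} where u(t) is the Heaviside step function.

L{u(t-a)} = e^(-as)/s. Here a=9, so L{u(t-9)} = e^(-9s)/s

Final answer: e^(-9s)/s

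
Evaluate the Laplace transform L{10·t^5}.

L{t^n} = n!/s^(n+1), so L{t^5} = 120/s^6. Then L{10·t^5} = 10·120/s^6 = 1200/s^6

Final answer: 1200/s^6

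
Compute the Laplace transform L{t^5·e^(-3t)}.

L{t^n·e^(at)} = n!/(s-a)^(n+1), so L{t^5·e^(-3t)} = 120/(s+3)^6

Final answer: 120/(s+3)^6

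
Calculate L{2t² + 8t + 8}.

L{2t² + 8t + 8} = 2·2/s³ + 8/s² + 8/s = 4/s³ + 8/s² + 8/s

Final answer: 4/s³ + 8/s² + 8/s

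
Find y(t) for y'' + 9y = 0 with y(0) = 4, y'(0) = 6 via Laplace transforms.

L{y''} + 9L{y} = 0. s²Y - 4s - 6 + 9Y = 0. Y(s² + 9) = 4s + 6. Y = (4s + 6)/(s² + 9). Inverting: y(t) = 4cos(3t) + 2sin(3t)

Final answer: y(t) = 4cos(3t) + 2sin(3t)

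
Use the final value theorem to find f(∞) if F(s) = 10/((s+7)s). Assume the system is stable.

f(∞) = lim_{s→0} sF(s) = lim_{s→0} 10/(s+7) = 10/7

Final answer: 10/7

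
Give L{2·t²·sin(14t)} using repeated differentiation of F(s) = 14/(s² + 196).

F(s) = 14/(s² + 196). F'(s) = -28s/(s² + 196)². F''(s) = -28(196 - 3s²)/(s² + 196)³ = (84s² - 5488)/(s² + 196)³. So L{t²·sin(14t)} = (-1)² F''(s) = (84s² - 5488)/(s² + 196)³. Then L{2·t²·sin(14t)} = 2·(84s² - 5488)/(s² + 196)³ = (168s² - 10976)/(s² + 196)³

Final answer: (168s² - 10976)/(s² + 196)³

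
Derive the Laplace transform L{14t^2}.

L{14t^2} = 14 · L{t^2} = 14 · 2/s^3 = 28/s^3

Final answer: 28/s^3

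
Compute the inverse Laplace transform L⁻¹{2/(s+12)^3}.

L⁻¹{n!/(s-a)^(n+1)} = t^n·e^(at), so L⁻¹{2/(s+12)^3} = t^2·e^(-12t)

Final answer: t^2·e^(-12t)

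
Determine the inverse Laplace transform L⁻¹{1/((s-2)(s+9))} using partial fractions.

Decompose: A/(s-2) + B/(s+9). A = 1/11, B = -1/11. f(t) = (e^(2t) - e^(-9t))/11

Final answer: (e^(2t) - e^(-9t))/11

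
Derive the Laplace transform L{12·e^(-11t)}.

L{e^(at)} = 1/(s-a), so L{e^(-11t)} = 1/(s+11). Then L{12·e^(-11t)} = 12/(s+11)

Final answer: 12/(s+11)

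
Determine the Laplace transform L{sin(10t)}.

L{sin(ωt)} = ω/(s² + ω²), so L{sin(10t)} = 10/(s² + 100)

Final answer: 10/(s² + 100)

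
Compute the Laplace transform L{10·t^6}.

L{t^n} = n!/s^(n+1), so L{t^6} = 720/s^7. Then L{10·t^6} = 10·720/s^7 = 7200/s^7

Final answer: 7200/s^7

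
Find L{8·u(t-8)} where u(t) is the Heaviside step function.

L{u(t-a)} = e^(-as)/s. Here a=8, so L{u(t-8)} = e^(-8s)/s, and L{8·u(t-8)} = 8·e^(-8s)/s

Final answer: 8·e^(-8s)/s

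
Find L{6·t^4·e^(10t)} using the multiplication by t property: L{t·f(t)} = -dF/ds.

Using L{t^n·e^(at)} = n!/(s-a)^(n+1), L{t^4·e^(10t)} = 24/(s-10)^5, so L{6·t^4·e^(10t)} = 6·24/(s-10)^5 = 144/(s-10)^5

Final answer: 144/(s-10)^5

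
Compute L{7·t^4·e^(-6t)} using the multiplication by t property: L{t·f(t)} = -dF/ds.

Using L{t^n·e^(at)} = n!/(s-a)^(n+1), L{t^4·e^(-6t)} = 24/(s+6)^5, so L{7·t^4·e^(-6t)} = 7·24/(s+6)^5 = 168/(s+6)^5

Final answer: 168/(s+6)^5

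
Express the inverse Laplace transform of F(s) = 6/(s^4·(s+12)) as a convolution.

6/(s^4·(s+12)) = (6/s^4)·(1/(s+12)) = L{t^3}·L{e^(-12t)}. So f(t) = t^3*e^(-12t) = ∫₀ᵗ τ^3·e^(-12(t-τ)) dτ

Final answer: ∫₀ᵗ τ^3·e^(-12(t-τ)) dτ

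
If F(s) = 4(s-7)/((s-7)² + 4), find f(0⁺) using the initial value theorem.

f(0⁺) = lim_{s→∞} sF(s) = lim_{s→∞} 4s(s-7)/((s-7)² + 4) = 4

Final answer: 4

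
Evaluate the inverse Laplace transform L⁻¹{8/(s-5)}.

L⁻¹{1/(s-a)} = e^(at), so L⁻¹{1/(s-5)} = e^(5t), and L⁻¹{8/(s-5)} = 8·e^(5t)

Final answer: 8·e^(5t)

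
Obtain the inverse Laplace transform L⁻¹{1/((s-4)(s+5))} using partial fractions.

Decompose: A/(s-4) + B/(s+5). A = 1/9, B = -1/9. f(t) = (e^(4t) - e^(-5t))/9

Final answer: (e^(4t) - e^(-5t))/9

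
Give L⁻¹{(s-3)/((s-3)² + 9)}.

Using frequency shift: L⁻¹{(s-a)/((s-a)² + b²)} = e^(at)cos(bt). Here a=3, b=3

Final answer: e^(3t)·cos(3t)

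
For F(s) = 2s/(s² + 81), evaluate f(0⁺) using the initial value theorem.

f(0⁺) = lim_{s→∞} s·2s/(s² + 81) = lim_{s→∞} 2s²/(s² + 81) = 2

Final answer: 2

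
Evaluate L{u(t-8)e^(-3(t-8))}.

u(t-a)f(t-a) with f(t)=e^(-3t). L{e^(-3t)} = 1/(s+3). By time shift: e^(-8s)/(s+3)

Final answer: e^(-8s)/(s+3)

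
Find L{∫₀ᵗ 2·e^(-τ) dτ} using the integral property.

L{∫₀ᵗ f(τ)dτ} = F(s)/s with F(s) = 2/(s+1), so L{∫₀ᵗ 2·e^(-τ) dτ} = 2/(s(s+1))

Final answer: 2/(s(s+1))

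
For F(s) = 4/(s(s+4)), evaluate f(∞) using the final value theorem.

f(∞) = lim_{s→0} s·4/(s(s+4)) = lim_{s→0} 4/(s+4) = 4/4 = 1

Final answer: 1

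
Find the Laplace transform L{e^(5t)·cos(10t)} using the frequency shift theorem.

Frequency shift: L{e^(at)f(t)} = F(s-a). L{e^(5t)·cos(10t)} = (s-5)/((s-5)² + 100)

Final answer: (s-5)/((s-5)² + 100)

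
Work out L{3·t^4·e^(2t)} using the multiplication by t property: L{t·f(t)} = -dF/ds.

Using L{t^n·e^(at)} = n!/(s-a)^(n+1), L{t^4·e^(2t)} = 24/(s-2)^5, so L{3·t^4·e^(2t)} = 3·24/(s-2)^5 = 72/(s-2)^5

Final answer: 72/(s-2)^5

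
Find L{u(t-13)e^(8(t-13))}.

u(t-a)f(t-a) with f(t)=e^(8t). L{e^(8t)} = 1/(s-8). By time shift: e^(-13s)/(s-8)

Final answer: e^(-13s)/(s-8)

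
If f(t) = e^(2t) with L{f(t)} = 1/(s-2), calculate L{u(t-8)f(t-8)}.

Time shift theorem: L{u(t-a)f(t-a)} = e^(-as)F(s). Here a=8, F(s) = 1/(s-2), so L{u(t-8)f(t-8)} = e^(-8s)·1/(s-2)

Final answer: e^(-8s)·1/(s-2)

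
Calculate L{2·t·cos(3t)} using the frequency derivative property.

L{cos(3t)} = s/(s² + 9). Derivative: d/ds[s/(s² + 9)] = [(s² + 9) - s·2s]/(s² + 9)² = (9 - s²)/(s² + 9)². So L{t·cos(3t)} = -F'(s) = (s² - 9)/(s² + 9)². Then L{2·t·cos(3t)} = 2·(s² - 9)/(s² + 9)²

Final answer: 2·(s² - 9)/(s² + 9)²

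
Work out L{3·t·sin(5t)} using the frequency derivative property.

L{sin(5t)} = 5/(s² + 25). By L{t·f(t)} = -F'(s): -d/ds[5/(s² + 25)] = -(5)·(-2s)/(s² + 25)² = 10s/(s² + 25)². Then L{3·t·sin(5t)} = 3·10s/(s² + 25)² = 30s/(s² + 25)²

Final answer: 30s/(s² + 25)²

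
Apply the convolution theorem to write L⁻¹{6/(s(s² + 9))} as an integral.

6/(s(s² + 9)) = (1/s)·(6/(s² + 9)) = L{1}·L{2·sin(3t)}. So f(t) = 1*(2·sin(3t)) = ∫₀ᵗ 2·sin(3τ) dτ

Final answer: ∫₀ᵗ 2·sin(3τ) dτ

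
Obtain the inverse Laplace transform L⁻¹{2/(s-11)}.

L⁻¹{1/(s-a)} = e^(at), so L⁻¹{1/(s-11)} = e^(11t), and L⁻¹{2/(s-11)} = 2·e^(11t)

Final answer: 2·e^(11t)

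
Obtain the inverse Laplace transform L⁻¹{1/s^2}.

L⁻¹{n!/s^(n+1)} = t^n with n=1. So L⁻¹{1/s^2} = t

Final answer: t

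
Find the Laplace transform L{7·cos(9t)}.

L{cos(ωt)} = s/(s² + ω²), so L{cos(9t)} = s/(s² + 81). Then L{7·cos(9t)} = 7·s/(s² + 81) = 7s/(s² + 81)

Final answer: 7s/(s² + 81)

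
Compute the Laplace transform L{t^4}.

L{t^n} = n!/s^(n+1), so L{t^4} = 24/s^5

Final answer: 24/s^5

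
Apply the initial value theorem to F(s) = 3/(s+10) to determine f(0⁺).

f(0⁺) = lim_{s→∞} s·3/(s+10) = lim_{s→∞} 3s/(s+10) = 3

Final answer: 3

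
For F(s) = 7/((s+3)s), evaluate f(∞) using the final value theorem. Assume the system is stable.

f(∞) = lim_{s→0} sF(s) = lim_{s→0} 7/(s+3) = 7/3

Final answer: 7/3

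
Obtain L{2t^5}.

L{t^n} = n!/s^(n+1). So L{2t^5} = 2·5!/s^6 = 240/s^6

Final answer: 240/s^6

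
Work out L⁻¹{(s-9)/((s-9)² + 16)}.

Using frequency shift: L⁻¹{(s-a)/((s-a)² + b²)} = e^(at)cos(bt). Here a=9, b=4

Final answer: e^(9t)·cos(4t)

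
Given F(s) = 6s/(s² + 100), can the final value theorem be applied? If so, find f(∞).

The final value theorem requires all poles of sF(s) in the left half-plane. sF(s) = 6s²/(s² + 100) has poles at s = ±10i (imaginary axis). Theorem does NOT apply (oscillatory system).

Final answer: Not applicable (oscillatory)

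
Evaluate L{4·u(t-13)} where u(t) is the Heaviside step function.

L{u(t-a)} = e^(-as)/s. Here a=13, so L{u(t-13)} = e^(-13s)/s, and L{4·u(t-13)} = 4·e^(-13s)/s

Final answer: 4·e^(-13s)/s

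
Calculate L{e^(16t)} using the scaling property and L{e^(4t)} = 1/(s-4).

Using L{f(at)} = (1/a)F(s/a) with a=4 and f(t) = e^(4t): L{e^(16t)} = (1/4) · 1/((s/4)-4) = (1/4) · 4/(s-16) = 1/(s-16)

Final answer: 1/(s-16)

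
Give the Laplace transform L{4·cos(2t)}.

L{cos(ωt)} = s/(s² + ω²), so L{cos(2t)} = s/(s² + 4). Then L{4·cos(2t)} = 4·s/(s² + 4) = 4s/(s² + 4)

Final answer: 4s/(s² + 4)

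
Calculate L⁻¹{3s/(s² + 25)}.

This is the form c·s/(s² + a²) with a = 5, c = 3. L⁻¹ = 3·cos(5t)

Final answer: 3·cos(5t)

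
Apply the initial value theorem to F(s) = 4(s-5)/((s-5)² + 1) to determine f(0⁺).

f(0⁺) = lim_{s→∞} sF(s) = lim_{s→∞} 4s(s-5)/((s-5)² + 1) = 4

Final answer: 4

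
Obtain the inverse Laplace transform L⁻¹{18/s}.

L⁻¹{c/s} = c, so L⁻¹{18/s} = 18

Final answer: 18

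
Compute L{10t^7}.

L{t^n} = n!/s^(n+1). So L{10t^7} = 10·7!/s^8 = 50400/s^8

Final answer: 50400/s^8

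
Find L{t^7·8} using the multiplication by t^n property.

L{8} = 8/s. d^1/ds^1[1/s] = -1/s². d^2/ds^2[1/s] = 2/s^3. d^3/ds^3[1/s] = -6/s^4. d^4/ds^4[1/s] = 24/s^5. d^5/ds^5[1/s] = -120/s^6. d^6/ds^6[1/s] = 720/s^7. d^7/ds^7[1/s] = -5040/s^8. So L{t^7} = (-1)^{7}·-5040/s^8 = 5040/s^8. Then L{t^7·8} = 8·5040/s^8 = 40320/s^8

Final answer: 40320/s^8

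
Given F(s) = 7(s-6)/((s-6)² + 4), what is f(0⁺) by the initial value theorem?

f(0⁺) = lim_{s→∞} sF(s) = lim_{s→∞} 7s(s-6)/((s-6)² + 4) = 7

Final answer: 7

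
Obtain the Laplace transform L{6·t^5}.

L{t^n} = n!/s^(n+1), so L{t^5} = 120/s^6. Then L{6·t^5} = 6·120/s^6 = 720/s^6

Final answer: 720/s^6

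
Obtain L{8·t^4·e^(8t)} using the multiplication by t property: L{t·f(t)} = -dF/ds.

Using L{t^n·e^(at)} = n!/(s-a)^(n+1), L{t^4·e^(8t)} = 24/(s-8)^5, so L{8·t^4·e^(8t)} = 8·24/(s-8)^5 = 192/(s-8)^5

Final answer: 192/(s-8)^5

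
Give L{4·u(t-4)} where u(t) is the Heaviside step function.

L{u(t-a)} = e^(-as)/s. Here a=4, so L{u(t-4)} = e^(-4s)/s, and L{4·u(t-4)} = 4·e^(-4s)/s

Final answer: 4·e^(-4s)/s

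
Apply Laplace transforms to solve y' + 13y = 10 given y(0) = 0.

sY + 13Y = 10/s. Y = 10/(s(s+13)). Partial fractions: Y = 10/13/s - 10/13/(s+13)

Final answer: y(t) = 10/13(1 - e^(-13t))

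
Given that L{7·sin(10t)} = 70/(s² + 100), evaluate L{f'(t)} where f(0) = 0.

L{f'(t)} = s·F(s) - f(0) = s·70/(s² + 100) - 0 = 70s/(s² + 100)

Final answer: 70s/(s² + 100)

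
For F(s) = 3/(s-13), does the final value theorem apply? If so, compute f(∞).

sF(s) = 3s/(s-13) has a pole at s = 13 in the right half-plane. Theorem does NOT apply (unstable system; f(t) = 3·e^(13t) grows without bound).

Final answer: Not applicable (unstable)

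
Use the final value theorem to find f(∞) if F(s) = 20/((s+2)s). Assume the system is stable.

f(∞) = lim_{s→0} sF(s) = lim_{s→0} 20/(s+2) = 10

Final answer: 10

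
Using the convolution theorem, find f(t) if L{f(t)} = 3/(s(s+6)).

3/(s(s+6)) = (3/s)·(1/(s+6)) = L{3}·L{e^(-6t)}. By convolution, f(t) = 3*e^(-6t) = ∫₀ᵗ 3·e^(-6τ) dτ = 3·(1 - e^(-6t))/6

Final answer: 3·(1 - e^(-6t))/6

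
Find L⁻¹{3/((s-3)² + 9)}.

Form: b/((s-a)² + b²) → e^(at)sin(bt). With a=3, b=3

Final answer: e^(3t)·sin(3t)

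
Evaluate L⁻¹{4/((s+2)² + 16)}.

Form: b/((s-a)² + b²) → e^(at)sin(bt). With a=-2, b=4

Final answer: e^(-2t)·sin(4t)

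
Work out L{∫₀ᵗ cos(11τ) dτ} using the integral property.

L{∫₀ᵗ f(τ)dτ} = F(s)/s with F(s) = s/(s² + 121), so the result is (s/(s² + 121))/s = 1/(s² + 121)

Final answer: 1/(s² + 121)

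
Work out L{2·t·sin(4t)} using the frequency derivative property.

L{sin(4t)} = 4/(s² + 16). By L{t·f(t)} = -F'(s): -d/ds[4/(s² + 16)] = -(4)·(-2s)/(s² + 16)² = 8s/(s² + 16)². Then L{2·t·sin(4t)} = 2·8s/(s² + 16)² = 16s/(s² + 16)²

Final answer: 16s/(s² + 16)²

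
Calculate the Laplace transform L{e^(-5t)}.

L{e^(at)} = 1/(s-a), so L{e^(-5t)} = 1/(s+5)

Final answer: 1/(s+5)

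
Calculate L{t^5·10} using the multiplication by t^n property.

L{10} = 10/s. d^1/ds^1[1/s] = -1/s². d^2/ds^2[1/s] = 2/s^3. d^3/ds^3[1/s] = -6/s^4. d^4/ds^4[1/s] = 24/s^5. d^5/ds^5[1/s] = -120/s^6. So L{t^5} = (-1)^{5}·-120/s^6 = 120/s^6. Then L{t^5·10} = 10·120/s^6 = 1200/s^6

Final answer: 1200/s^6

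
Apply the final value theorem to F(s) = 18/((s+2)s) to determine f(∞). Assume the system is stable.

f(∞) = lim_{s→0} sF(s) = lim_{s→0} 18/(s+2) = 9

Final answer: 9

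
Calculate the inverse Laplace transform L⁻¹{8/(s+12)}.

L⁻¹{1/(s-a)} = e^(at), so L⁻¹{1/(s+12)} = e^(-12t), and L⁻¹{8/(s+12)} = 8·e^(-12t)

Final answer: 8·e^(-12t)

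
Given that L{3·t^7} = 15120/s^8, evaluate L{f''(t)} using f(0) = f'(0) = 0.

L{f''(t)} = s²F(s) - sf(0) - f'(0) = s²·15120/s^8 - 0 - 0 = 15120/s^6

Final answer: 15120/s^6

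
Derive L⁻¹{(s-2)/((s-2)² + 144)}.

Using frequency shift: L⁻¹{(s-a)/((s-a)² + b²)} = e^(at)cos(bt). Here a=2, b=12

Final answer: e^(2t)·cos(12t)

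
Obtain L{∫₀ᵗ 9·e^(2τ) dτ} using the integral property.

L{∫₀ᵗ f(τ)dτ} = F(s)/s with F(s) = 9/(s-2), so L{∫₀ᵗ 9·e^(2τ) dτ} = 9/(s(s-2))

Final answer: 9/(s(s-2))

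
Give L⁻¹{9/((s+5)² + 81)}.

Form: b/((s-a)² + b²) → e^(at)sin(bt). With a=-5, b=9

Final answer: e^(-5t)·sin(9t)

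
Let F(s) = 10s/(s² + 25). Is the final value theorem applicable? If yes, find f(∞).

The final value theorem requires all poles of sF(s) in the left half-plane. sF(s) = 10s²/(s² + 25) has poles at s = ±5i (imaginary axis). Theorem does NOT apply (oscillatory system).

Final answer: Not applicable (oscillatory)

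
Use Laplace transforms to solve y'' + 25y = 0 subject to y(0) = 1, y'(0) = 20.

L{y''} + 25L{y} = 0. s²Y - s - 20 + 25Y = 0. Y(s² + 25) = s + 20. Y = (s + 20)/(s² + 25). Inverting: y(t) = cos(5t) + 4sin(5t)

Final answer: y(t) = cos(5t) + 4sin(5t)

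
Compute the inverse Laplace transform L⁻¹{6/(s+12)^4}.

L⁻¹{n!/(s-a)^(n+1)} = t^n·e^(at), so L⁻¹{6/(s+12)^4} = t^3·e^(-12t)

Final answer: t^3·e^(-12t)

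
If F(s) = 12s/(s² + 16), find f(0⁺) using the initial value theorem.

f(0⁺) = lim_{s→∞} s·12s/(s² + 16) = lim_{s→∞} 12s²/(s² + 16) = 12

Final answer: 12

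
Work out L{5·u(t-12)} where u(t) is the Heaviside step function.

L{u(t-a)} = e^(-as)/s. Here a=12, so L{u(t-12)} = e^(-12s)/s, and L{5·u(t-12)} = 5·e^(-12s)/s

Final answer: 5·e^(-12s)/s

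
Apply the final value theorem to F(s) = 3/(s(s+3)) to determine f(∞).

f(∞) = lim_{s→0} s·3/(s(s+3)) = lim_{s→0} 3/(s+3) = 3/3 = 1

Final answer: 1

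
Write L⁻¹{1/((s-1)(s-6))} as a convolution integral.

1/((s-1)(s-6)) = (1/(s-1))·(1/(s-6)) = L{e^t}·L{e^(6t)}. So f(t) = e^t*e^(6t) = ∫₀ᵗ e^(τ)·e^(6(t-τ)) dτ

Final answer: ∫₀ᵗ e^(τ)·e^(6(t-τ)) dτ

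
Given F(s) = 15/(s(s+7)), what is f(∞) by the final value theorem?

f(∞) = lim_{s→0} s·15/(s(s+7)) = lim_{s→0} 15/(s+7) = 15/7 = 15/7

Final answer: 15/7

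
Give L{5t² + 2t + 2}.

L{5t² + 2t + 2} = 5·2/s³ + 2/s² + 2/s = 10/s³ + 2/s² + 2/s

Final answer: 10/s³ + 2/s² + 2/s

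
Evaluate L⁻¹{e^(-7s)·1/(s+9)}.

L⁻¹{1/(s+9)} = e^(-9t). By the time shift theorem, L⁻¹{e^(-as)F(s)} = u(t-a)f(t-a) with a=7, so L⁻¹{e^(-7s)·1/(s+9)} = u(t-7)·e^(-9(t-7))

Final answer: u(t-7)·e^(-9(t-7))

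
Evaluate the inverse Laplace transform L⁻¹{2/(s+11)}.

L⁻¹{1/(s-a)} = e^(at), so L⁻¹{1/(s+11)} = e^(-11t), and L⁻¹{2/(s+11)} = 2·e^(-11t)

Final answer: 2·e^(-11t)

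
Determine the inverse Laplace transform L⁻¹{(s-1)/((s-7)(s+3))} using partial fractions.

Using partial fractions, f(t) = (6e^(7t) + 4e^(-3t))/10

Final answer: (6e^(7t) + 4e^(-3t))/10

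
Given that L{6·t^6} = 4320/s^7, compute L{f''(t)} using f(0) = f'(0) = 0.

L{f''(t)} = s²F(s) - sf(0) - f'(0) = s²·4320/s^7 - 0 - 0 = 4320/s^5

Final answer: 4320/s^5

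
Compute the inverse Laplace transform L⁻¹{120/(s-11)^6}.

L⁻¹{n!/(s-a)^(n+1)} = t^n·e^(at), so L⁻¹{120/(s-11)^6} = t^5·e^(11t)

Final answer: t^5·e^(11t)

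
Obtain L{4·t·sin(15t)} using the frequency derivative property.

L{sin(15t)} = 15/(s² + 225). By L{t·f(t)} = -F'(s): -d/ds[15/(s² + 225)] = -(15)·(-2s)/(s² + 225)² = 30s/(s² + 225)². Then L{4·t·sin(15t)} = 4·30s/(s² + 225)² = 120s/(s² + 225)²

Final answer: 120s/(s² + 225)²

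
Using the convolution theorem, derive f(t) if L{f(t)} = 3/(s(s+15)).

3/(s(s+15)) = (3/s)·(1/(s+15)) = L{3}·L{e^(-15t)}. By convolution, f(t) = 3*e^(-15t) = ∫₀ᵗ 3·e^(-15τ) dτ = 3·(1 - e^(-15t))/15

Final answer: 3·(1 - e^(-15t))/15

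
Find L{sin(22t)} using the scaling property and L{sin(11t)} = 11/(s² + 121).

Using L{f(at)} = (1/a)F(s/a) with a=2: L{sin(22t)} = (1/2) · 11/((s/2)² + 121) = (1/2) · 11·4/(s² + 484) = 22/(s² + 484)

Final answer: 22/(s² + 484)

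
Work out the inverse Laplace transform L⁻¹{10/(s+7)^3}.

L⁻¹{n!/(s-a)^(n+1)} = t^n·e^(at) with n=2, a=-7. So L⁻¹{2/(s+7)^3} = t^2·e^(-7t), and L⁻¹{10/(s+7)^3} = (10/2)·t^2·e^(-7t) = 5·t^2·e^(-7t)

Final answer: 5·t^2·e^(-7t)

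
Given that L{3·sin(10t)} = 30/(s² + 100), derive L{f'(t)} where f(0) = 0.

L{f'(t)} = s·F(s) - f(0) = s·30/(s² + 100) - 0 = 30s/(s² + 100)

Final answer: 30s/(s² + 100)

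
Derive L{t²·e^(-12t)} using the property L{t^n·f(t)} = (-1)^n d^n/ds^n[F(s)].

L{e^(-12t)} = 1/(s+12). d/ds[1/(s+12)] = -1/(s+12)². d²/ds²[1/(s+12)] = 2/(s+12)³. So L{t²·e^(-12t)} = (-1)² · 2/(s+12)³ = 2/(s+12)³

Final answer: 2/(s+12)³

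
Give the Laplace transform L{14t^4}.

L{14t^4} = 14 · L{t^4} = 14 · 24/s^5 = 336/s^5

Final answer: 336/s^5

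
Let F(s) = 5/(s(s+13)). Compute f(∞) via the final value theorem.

f(∞) = lim_{s→0} s·5/(s(s+13)) = lim_{s→0} 5/(s+13) = 5/13 = 5/13

Final answer: 5/13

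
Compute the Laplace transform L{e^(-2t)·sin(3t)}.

L{e^(at)·sin(ωt)} = ω/((s-a)² + ω²), so L{e^(-2t)·sin(3t)} = 3/((s+2)² + 9)

Final answer: 3/((s+2)² + 9)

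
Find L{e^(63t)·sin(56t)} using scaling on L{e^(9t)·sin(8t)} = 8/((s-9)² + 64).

Scaling with a=7: L{e^(63t)·sin(56t)} = (1/7) · 8/((s/7-9)² + 64). Simplifying: 56/((s-63)² + 3136)

Final answer: 56/((s-63)² + 3136)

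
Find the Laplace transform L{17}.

L{17} = 17 · L{1} = 17/s

Final answer: 17/s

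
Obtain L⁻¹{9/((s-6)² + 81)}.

Form: b/((s-a)² + b²) → e^(at)sin(bt). With a=6, b=9

Final answer: e^(6t)·sin(9t)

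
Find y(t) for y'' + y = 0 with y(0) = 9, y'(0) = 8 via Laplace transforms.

L{y''} + 1L{y} = 0. s²Y - 9s - 8 + Y = 0. Y(s² + 1) = 9s + 8. Y = (9s + 8)/(s² + 1). Inverting: y(t) = 9cos(t) + 8sin(t)

Final answer: y(t) = 9cos(t) + 8sin(t)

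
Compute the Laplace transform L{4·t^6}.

L{t^n} = n!/s^(n+1), so L{t^6} = 720/s^7. Then L{4·t^6} = 4·720/s^7 = 2880/s^7

Final answer: 2880/s^7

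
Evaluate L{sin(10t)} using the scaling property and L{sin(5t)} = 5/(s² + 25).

Using L{f(at)} = (1/a)F(s/a) with a=2: L{sin(10t)} = (1/2) · 5/((s/2)² + 25) = (1/2) · 5·4/(s² + 100) = 10/(s² + 100)

Final answer: 10/(s² + 100)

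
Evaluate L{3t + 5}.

L{3t + 5} = 3·L{t} + 5·L{1} = 3/s² + 5/s

Final answer: 3/s² + 5/s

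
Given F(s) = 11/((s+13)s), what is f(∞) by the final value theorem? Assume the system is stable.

f(∞) = lim_{s→0} sF(s) = lim_{s→0} 11/(s+13) = 11/13

Final answer: 11/13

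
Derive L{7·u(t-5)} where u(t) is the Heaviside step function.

L{u(t-a)} = e^(-as)/s. Here a=5, so L{u(t-5)} = e^(-5s)/s, and L{7·u(t-5)} = 7·e^(-5s)/s

Final answer: 7·e^(-5s)/s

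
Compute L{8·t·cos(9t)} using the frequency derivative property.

L{cos(9t)} = s/(s² + 81). Derivative: d/ds[s/(s² + 81)] = [(s² + 81) - s·2s]/(s² + 81)² = (81 - s²)/(s² + 81)². So L{t·cos(9t)} = -F'(s) = (s² - 81)/(s² + 81)². Then L{8·t·cos(9t)} = 8·(s² - 81)/(s² + 81)²

Final answer: 8·(s² - 81)/(s² + 81)²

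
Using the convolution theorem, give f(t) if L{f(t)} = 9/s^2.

9/s^2 = (9/s)·(1/s) = L{9}·L{1}. By convolution, f(t) = 9*1 = ∫₀ᵗ 9·1 dτ = 9·t

Final answer: 9·t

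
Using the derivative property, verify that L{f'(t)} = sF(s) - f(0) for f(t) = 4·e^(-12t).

f'(t) = -48e^(-12t). Direct: L{f'(t)} = -48/(s+12). Property: s·4/(s+12) - 4 = (4s - 4(s+12))/(s+12) = -48/(s+12). ✓

Final answer: -48/(s+12)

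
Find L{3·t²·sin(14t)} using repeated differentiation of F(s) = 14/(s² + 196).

F(s) = 14/(s² + 196). F'(s) = -28s/(s² + 196)². F''(s) = -28(196 - 3s²)/(s² + 196)³ = (84s² - 5488)/(s² + 196)³. So L{t²·sin(14t)} = (-1)² F''(s) = (84s² - 5488)/(s² + 196)³. Then L{3·t²·sin(14t)} = 3·(84s² - 5488)/(s² + 196)³ = (252s² - 16464)/(s² + 196)³

Final answer: (252s² - 16464)/(s² + 196)³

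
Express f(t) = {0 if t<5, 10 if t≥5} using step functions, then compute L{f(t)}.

f(t) = 10·u(t-5). L{u(t-5)} = e^(-5s)/s, so L{f(t)} = 10·e^(-5s)/s

Final answer: 10·e^(-5s)/s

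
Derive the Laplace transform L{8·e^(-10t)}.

L{e^(at)} = 1/(s-a), so L{e^(-10t)} = 1/(s+10). Then L{8·e^(-10t)} = 8/(s+10)

Final answer: 8/(s+10)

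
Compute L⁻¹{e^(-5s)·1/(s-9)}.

L⁻¹{1/(s-9)} = e^(9t). By the time shift theorem, L⁻¹{e^(-as)F(s)} = u(t-a)f(t-a) with a=5, so L⁻¹{e^(-5s)·1/(s-9)} = u(t-5)·e^(9(t-5))

Final answer: u(t-5)·e^(9(t-5))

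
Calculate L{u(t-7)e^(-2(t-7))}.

u(t-a)f(t-a) with f(t)=e^(-2t). L{e^(-2t)} = 1/(s+2). By time shift: e^(-7s)/(s+2)

Final answer: e^(-7s)/(s+2)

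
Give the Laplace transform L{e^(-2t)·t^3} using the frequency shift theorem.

L{e^(at)·t^n} = n!/(s-a)^(n+1), so L{e^(-2t)·t^3} = 6/(s+2)^4

Final answer: 6/(s+2)^4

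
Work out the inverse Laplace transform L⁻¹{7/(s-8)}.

L⁻¹{1/(s-a)} = e^(at), so L⁻¹{1/(s-8)} = e^(8t), and L⁻¹{7/(s-8)} = 7·e^(8t)

Final answer: 7·e^(8t)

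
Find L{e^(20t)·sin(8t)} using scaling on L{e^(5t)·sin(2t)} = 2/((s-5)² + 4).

Scaling with a=4: L{e^(20t)·sin(8t)} = (1/4) · 2/((s/4-5)² + 4). Simplifying: 8/((s-20)² + 64)

Final answer: 8/((s-20)² + 64)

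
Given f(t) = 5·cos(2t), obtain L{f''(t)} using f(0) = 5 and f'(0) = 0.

F(s) = 5s/(s² + 4). L{f''(t)} = s²F(s) - sf(0) - f'(0) = 5s³/(s² + 4) - 5s = (5s³ - 5s(s² + 4))/(s² + 4) = -20s/(s² + 4)

Final answer: -20s/(s² + 4)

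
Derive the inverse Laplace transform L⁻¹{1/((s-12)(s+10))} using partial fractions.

Decompose: A/(s-12) + B/(s+10). A = 1/22, B = -1/22. f(t) = (e^(12t) - e^(-10t))/22

Final answer: (e^(12t) - e^(-10t))/22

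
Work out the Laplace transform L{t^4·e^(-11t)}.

L{t^n·e^(at)} = n!/(s-a)^(n+1), so L{t^4·e^(-11t)} = 24/(s+11)^5

Final answer: 24/(s+11)^5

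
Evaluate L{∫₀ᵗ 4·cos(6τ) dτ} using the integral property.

L{∫₀ᵗ f(τ)dτ} = F(s)/s with F(s) = 4s/(s² + 36), so the result is (4s/(s² + 36))/s = 4/(s² + 36)

Final answer: 4/(s² + 36)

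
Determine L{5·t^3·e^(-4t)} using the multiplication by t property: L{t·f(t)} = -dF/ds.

Using L{t^n·e^(at)} = n!/(s-a)^(n+1), L{t^3·e^(-4t)} = 6/(s+4)^4, so L{5·t^3·e^(-4t)} = 5·6/(s+4)^4 = 30/(s+4)^4

Final answer: 30/(s+4)^4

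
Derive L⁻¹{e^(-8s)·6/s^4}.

L⁻¹{6/s^4} = t^3. By the time shift theorem, L⁻¹{e^(-as)F(s)} = u(t-a)f(t-a) with a=8, so L⁻¹{e^(-8s)·6/s^4} = u(t-8)·(t-8)^3

Final answer: u(t-8)·(t-8)^3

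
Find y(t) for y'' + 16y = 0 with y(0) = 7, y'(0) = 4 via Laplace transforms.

L{y''} + 16L{y} = 0. s²Y - 7s - 4 + 16Y = 0. Y(s² + 16) = 7s + 4. Y = (7s + 4)/(s² + 16). Inverting: y(t) = 7cos(4t) + sin(4t)

Final answer: y(t) = 7cos(4t) + sin(4t)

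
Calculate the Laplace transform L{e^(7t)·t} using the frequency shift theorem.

L{e^(at)·t^n} = n!/(s-a)^(n+1), so L{e^(7t)·t} = 1/(s-7)^2

Final answer: 1/(s-7)^2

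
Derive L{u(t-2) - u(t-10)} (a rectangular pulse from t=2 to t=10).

L{u(t-a)} = e^(-as)/s. L{u(t-2) - u(t-10)} = (e^(-2s) - e^(-10s))/s

Final answer: (e^(-2s) - e^(-10s))/s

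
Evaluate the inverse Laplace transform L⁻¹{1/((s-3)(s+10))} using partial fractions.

Decompose: A/(s-3) + B/(s+10). A = 1/13, B = -1/13. f(t) = (e^(3t) - e^(-10t))/13

Final answer: (e^(3t) - e^(-10t))/13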